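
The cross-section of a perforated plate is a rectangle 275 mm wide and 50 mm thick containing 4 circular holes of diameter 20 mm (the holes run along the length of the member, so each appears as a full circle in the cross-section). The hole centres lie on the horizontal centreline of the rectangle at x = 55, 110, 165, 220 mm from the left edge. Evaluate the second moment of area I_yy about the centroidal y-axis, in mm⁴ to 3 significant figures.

I_yy ≈ 8.19 × 10⁷ mm⁴

Split into non-overlapping primitives; take the origin at the lower-left of the bounding box.
Plate: 275 × 50, A = 13 750 mm², x = 137.5 mm, Ī = 86 653 646 mm⁴.
Hole 1 (subtracted): ⌀20, A = 314.16 mm², x = 55 mm, Ī = 7 854 mm⁴.
Hole 2 (subtracted): ⌀20, A = 314.16 mm², x = 110 mm, Ī = 7 854 mm⁴.
Hole 3 (subtracted): ⌀20, A = 314.16 mm², x = 165 mm, Ī = 7 854 mm⁴.
Hole 4 (subtracted): ⌀20, A = 314.16 mm², x = 220 mm, Ī = 7 854 mm⁴.
By symmetry the centroid is at mid-width, x̄ = 137.5 mm.
Transfer each piece to the centroidal y-axis using Ī + A·d² with d = x − 137.5:
  plate: d = 0 mm → contributes +86 653 646 mm⁴
  hole 1: d = -82.5 mm → contributes −2 146 100 mm⁴
  hole 2: d = -27.5 mm → contributes −245 437 mm⁴
  hole 3: d = 27.5 mm → contributes −245 437 mm⁴
  hole 4: d = 82.5 mm → contributes −2 146 100 mm⁴
Total I = 81 870 571 mm⁴.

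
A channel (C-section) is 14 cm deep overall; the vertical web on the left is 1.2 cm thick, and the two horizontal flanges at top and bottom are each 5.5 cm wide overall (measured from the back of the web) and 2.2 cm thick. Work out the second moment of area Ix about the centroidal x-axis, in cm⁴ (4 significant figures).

Treat the section as a set of non-overlapping primitives; coordinates are from the bounding-box lower-left.
Web: 1.2 × 14, A = 16.8 cm², y = 7 cm, Ī = 274.4 cm⁴.
Top flange (beyond web): 4.3 × 2.2, A = 9.46 cm², y = 12.9 cm, Ī = 3.81553 cm⁴.
Bottom flange (beyond web): 4.3 × 2.2, A = 9.46 cm², y = 1.1 cm, Ī = 3.81553 cm⁴.
By symmetry the centroid is at mid-height, ȳ = 7 cm.
Transfer each piece to the centroidal x-axis using Ī + A·d² with d = y − 7:
  web: d = 0 cm → contributes +274.4 cm⁴
  top flange (beyond web): d = 5.9 cm → contributes +333.118 cm⁴
  bottom flange (beyond web): d = -5.9 cm → contributes +333.118 cm⁴
Total I = 940.636 cm⁴.

Ix ≈ 940.6 cm⁴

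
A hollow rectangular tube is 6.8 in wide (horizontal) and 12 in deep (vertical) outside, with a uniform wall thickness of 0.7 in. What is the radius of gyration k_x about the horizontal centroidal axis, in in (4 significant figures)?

k_x ≈ 4.266 in

Decompose the section into non-overlapping parts with the origin at the bottom-left of its bounding rectangle.
Outer rectangle: 6.8 × 12, A = 81.6 in², y = 6 in, Ī = 979.2 in⁴.
Inner void (subtracted): 5.4 × 10.6, A = 57.24 in², y = 6 in, Ī = 535.957 in⁴.
By symmetry the centroid is at mid-height, ȳ = 6 in.
All pieces are centred on the horizontal centroidal axis, so I = ΣĪ (holes subtracted) = 443.243 in⁴.
Radius of gyration: k = √(I/A) = √(443.243 / 24.36) = 4.26562 in.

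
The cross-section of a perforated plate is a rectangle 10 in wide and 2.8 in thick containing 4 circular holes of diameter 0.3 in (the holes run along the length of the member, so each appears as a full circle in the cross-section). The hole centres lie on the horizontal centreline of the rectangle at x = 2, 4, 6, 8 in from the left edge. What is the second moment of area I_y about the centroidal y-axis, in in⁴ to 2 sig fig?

Break the section into simple shapes (no overlaps), measuring from the bottom-left corner of the bounding box.
Plate: 10 × 2.8, A = 28 in², x = 5 in, Ī = 233.3 in⁴.
Hole 1 (subtracted): ⌀0.3, A = 0.07069 in², x = 2 in, Ī = 0.0003976 in⁴.
Hole 2 (subtracted): ⌀0.3, A = 0.07069 in², x = 4 in, Ī = 0.0003976 in⁴.
Hole 3 (subtracted): ⌀0.3, A = 0.07069 in², x = 6 in, Ī = 0.0003976 in⁴.
Hole 4 (subtracted): ⌀0.3, A = 0.07069 in², x = 8 in, Ī = 0.0003976 in⁴.
By symmetry the centroid is at mid-width, x̄ = 5 in.
Transfer each piece to the centroidal y-axis using Ī + A·d² with d = x − 5:
  plate: d = 0 in → contributes +233.3 in⁴
  hole 1: d = -3 in → contributes −0.6366 in⁴
  hole 2: d = -1 in → contributes −0.07108 in⁴
  hole 3: d = 1 in → contributes −0.07108 in⁴
  hole 4: d = 3 in → contributes −0.6366 in⁴
Total I = 231.9 in⁴.

I_y ≈ 230 in⁴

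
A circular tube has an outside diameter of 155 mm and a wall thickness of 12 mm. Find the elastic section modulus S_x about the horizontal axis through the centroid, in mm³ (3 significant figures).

S_x ≈ 1.79 × 10⁵ mm³

Treat the section as a set of non-overlapping primitives; coordinates are from the bounding-box lower-left.
Outer circle: ⌀155, A = 18 869 mm², y = 77.5 mm, Ī = 28 333 269 mm⁴.
Bore (subtracted): ⌀131, A = 13 478 mm², y = 77.5 mm, Ī = 14 456 231 mm⁴.
By symmetry the centroid is at mid-height, ȳ = 77.5 mm.
All pieces are centred on the horizontal axis through the centroid, so I = ΣĪ (holes subtracted) = 13 877 038 mm⁴.
Extreme fibre distance c = 77.5 mm; S = I/c = 179 059 mm³.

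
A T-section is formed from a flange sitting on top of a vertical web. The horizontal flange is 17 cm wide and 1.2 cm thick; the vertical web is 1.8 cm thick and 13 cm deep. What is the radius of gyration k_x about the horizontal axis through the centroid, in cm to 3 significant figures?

k_x ≈ 4.49 cm

Break the section into simple shapes (no overlaps), measuring from the bottom-left corner of the bounding box.
Flange: 17 × 1.2, A = 20.4 cm², y = 13.6 cm, Ī = 2.448 cm⁴.
Web: 1.8 × 13, A = 23.4 cm², y = 6.5 cm, Ī = 329.55 cm⁴.
Centroid: ȳ = ΣA·y / ΣA = 9.8068 cm.
Transfer each piece to the horizontal axis through the centroid using Ī + A·d² with d = y − 9.8068:
  flange: d = 3.7932 cm → contributes +295.96 cm⁴
  web: d = -3.3068 cm → contributes +585.43 cm⁴
Total I = 881.4 cm⁴.
Radius of gyration: k = √(I/A) = √(881.4 / 43.8) = 4.4859 cm.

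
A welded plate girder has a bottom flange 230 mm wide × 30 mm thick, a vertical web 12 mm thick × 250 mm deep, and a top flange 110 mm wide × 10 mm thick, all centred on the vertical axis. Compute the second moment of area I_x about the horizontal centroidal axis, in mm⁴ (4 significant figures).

I_x ≈ 1.084 × 10⁸ mm⁴

Break the section into simple shapes (no overlaps), measuring from the bottom-left corner of the bounding box.
Bottom plate: 230 × 30, A = 6 900 mm², y = 15 mm, Ī = 517 500 mm⁴.
Web plate: 12 × 250, A = 3 000 mm², y = 155 mm, Ī = 15 625 000 mm⁴.
Top plate: 110 × 10, A = 1 100 mm², y = 285 mm, Ī = 9166.67 mm⁴.
Centroid: ȳ = ΣA·y / ΣA = 80.1818 mm.
Transfer each piece to the horizontal centroidal axis using Ī + A·d² with d = y − 80.1818:
  bottom plate: d = -65.1818 mm → contributes +29 833 319 mm⁴
  web plate: d = 74.8182 mm → contributes +32 418 281 mm⁴
  top plate: d = 204.818 mm → contributes +46 154 703 mm⁴
Total I = 108 406 303 mm⁴.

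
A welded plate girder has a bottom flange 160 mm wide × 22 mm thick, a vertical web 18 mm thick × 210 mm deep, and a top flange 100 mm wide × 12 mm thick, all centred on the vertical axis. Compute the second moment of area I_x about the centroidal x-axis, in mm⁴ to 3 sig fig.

Treat the section as a set of non-overlapping primitives; coordinates are from the bounding-box lower-left.
Bottom plate: 160 × 22, A = 3 520 mm², y = 11 mm, Ī = 141 973 mm⁴.
Web plate: 18 × 210, A = 3 780 mm², y = 127 mm, Ī = 13 891 500 mm⁴.
Top plate: 100 × 12, A = 1 200 mm², y = 238 mm, Ī = 14 400 mm⁴.
Centroid: ȳ = ΣA·y / ΣA = 94.633 mm.
Transfer each piece to the centroidal x-axis using Ī + A·d² with d = y − 94.633:
  bottom plate: d = -83.633 mm → contributes +24 762 504 mm⁴
  web plate: d = 32.367 mm → contributes +17 851 528 mm⁴
  top plate: d = 143.37 mm → contributes +24 679 336 mm⁴
Total I = 67 293 368 mm⁴.

I_x ≈ 6.73 × 10⁷ mm⁴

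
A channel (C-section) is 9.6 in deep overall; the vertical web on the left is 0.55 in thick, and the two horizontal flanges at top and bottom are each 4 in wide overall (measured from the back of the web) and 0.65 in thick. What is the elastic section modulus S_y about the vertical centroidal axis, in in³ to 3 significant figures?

Split into non-overlapping primitives; take the origin at the lower-left of the bounding box.
Web: 0.55 × 9.6, A = 5.28 in², x = 0.275 in, Ī = 0.1331 in⁴.
Top flange (beyond web): 3.45 × 0.65, A = 2.2425 in², x = 2.275 in, Ī = 2.2243 in⁴.
Bottom flange (beyond web): 3.45 × 0.65, A = 2.2425 in², x = 2.275 in, Ī = 2.2243 in⁴.
Centroid: x̄ = ΣA·x / ΣA = 1.1936 in.
Transfer each piece to the vertical centroidal axis using Ī + A·d² with d = x − 1.1936:
  web: d = -0.91859 in → contributes +4.5884 in⁴
  top flange (beyond web): d = 1.0814 in → contributes +4.8468 in⁴
  bottom flange (beyond web): d = 1.0814 in → contributes +4.8468 in⁴
Total I = 14.282 in⁴.
Extreme fibre distance c = 2.8064 in; S = I/c = 5.089 in³.

S_y ≈ 5.09 in³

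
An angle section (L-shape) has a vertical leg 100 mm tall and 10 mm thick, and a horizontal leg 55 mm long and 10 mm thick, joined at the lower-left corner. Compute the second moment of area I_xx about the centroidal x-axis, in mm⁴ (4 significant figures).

Treat the section as a set of non-overlapping primitives; coordinates are from the bounding-box lower-left.
Vertical leg: 10 × 100, A = 1 000 mm², y = 50 mm, Ī = 833 333 mm⁴.
Horizontal leg (remainder): 45 × 10, A = 450 mm², y = 5 mm, Ī = 3 750 mm⁴.
Centroid: ȳ = ΣA·y / ΣA = 36.0345 mm.
Transfer each piece to the centroidal x-axis using Ī + A·d² with d = y − 36.0345:
  vertical leg: d = 13.9655 mm → contributes +1 028 369 mm⁴
  horizontal leg (remainder): d = -31.0345 mm → contributes +437 163 mm⁴
Total I = 1 465 532 mm⁴.

I_xx ≈ 1.466 × 10⁶ mm⁴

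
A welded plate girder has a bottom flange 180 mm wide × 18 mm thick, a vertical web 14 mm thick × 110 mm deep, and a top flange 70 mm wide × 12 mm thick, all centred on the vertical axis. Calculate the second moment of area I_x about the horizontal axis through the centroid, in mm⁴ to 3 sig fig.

I_x ≈ 1.37 × 10⁷ mm⁴

Break the section into simple shapes (no overlaps), measuring from the bottom-left corner of the bounding box.
Bottom plate: 180 × 18, A = 3 240 mm², y = 9 mm, Ī = 87 480 mm⁴.
Web plate: 14 × 110, A = 1 540 mm², y = 73 mm, Ī = 1 552 833 mm⁴.
Top plate: 70 × 12, A = 840 mm², y = 134 mm, Ī = 10 080 mm⁴.
Centroid: ȳ = ΣA·y / ΣA = 45.221 mm.
Transfer each piece to the horizontal axis through the centroid using Ī + A·d² with d = y − 45.221:
  bottom plate: d = -36.221 mm → contributes +4 338 149 mm⁴
  web plate: d = 27.779 mm → contributes +2 741 240 mm⁴
  top plate: d = 88.779 mm → contributes +6 630 771 mm⁴
Total I = 13 710 160 mm⁴.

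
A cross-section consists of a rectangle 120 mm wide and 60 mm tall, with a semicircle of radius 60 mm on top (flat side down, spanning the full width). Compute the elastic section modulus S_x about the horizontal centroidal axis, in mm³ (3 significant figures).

Decompose the section into non-overlapping parts with the origin at the bottom-left of its bounding rectangle.
Rectangular body: 120 × 60, A = 7 200 mm², y = 30 mm, Ī = 2 160 000 mm⁴.
Semicircular cap: semicircle r = 60, A = 5654.9 mm², y = 85.465 mm, Ī = 1 422 450 mm⁴.
Centroid: ȳ = ΣA·y / ΣA = 54.399 mm.
Transfer each piece to the horizontal centroidal axis using Ī + A·d² with d = y − 54.399:
  rectangular body: d = -24.399 mm → contributes +6 446 244 mm⁴
  semicircular cap: d = 31.066 mm → contributes +6 879 865 mm⁴
Total I = 13 326 109 mm⁴.
Extreme fibre distance c = 65.601 mm; S = I/c = 203 139 mm³.

S_x ≈ 2.03 × 10⁵ mm³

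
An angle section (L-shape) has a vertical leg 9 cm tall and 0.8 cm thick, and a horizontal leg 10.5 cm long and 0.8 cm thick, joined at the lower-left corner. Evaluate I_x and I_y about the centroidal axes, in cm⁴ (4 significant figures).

Treat the section as a set of non-overlapping primitives; coordinates are from the bounding-box lower-left.
Vertical leg: 0.8 × 9, A = 7.2 cm², y = 4.5 cm, Ī = 48.6 cm⁴.
Horizontal leg (remainder): 9.7 × 0.8, A = 7.76 cm², y = 0.4 cm, Ī = 0.413867 cm⁴.
Centroid: ȳ = ΣA·y / ΣA = 2.37326 cm.
Transfer each piece to the centroidal x-axis using Ī + A·d² with d = y − 2.37326:
  vertical leg: d = 2.12674 cm → contributes +81.1657 cm⁴
  horizontal leg (remainder): d = -1.97326 cm → contributes +30.6295 cm⁴
Total I = 111.795 cm⁴.
For the y-axis: x̄ = 3.12326 cm.
Repeating about the centroidal y-axis gives I_y = 164.168 cm⁴.

I_x ≈ 111.8 cm⁴, I_y ≈ 164.2 cm⁴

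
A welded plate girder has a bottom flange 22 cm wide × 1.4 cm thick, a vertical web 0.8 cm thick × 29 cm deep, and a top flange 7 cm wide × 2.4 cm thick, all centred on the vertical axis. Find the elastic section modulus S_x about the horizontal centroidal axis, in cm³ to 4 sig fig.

Treat the section as a set of non-overlapping primitives; coordinates are from the bounding-box lower-left.
Bottom plate: 22 × 1.4, A = 30.8 cm², y = 0.7 cm, Ī = 5.03067 cm⁴.
Web plate: 0.8 × 29, A = 23.2 cm², y = 15.9 cm, Ī = 1625.93 cm⁴.
Top plate: 7 × 2.4, A = 16.8 cm², y = 31.6 cm, Ī = 8.064 cm⁴.
Centroid: ȳ = ΣA·y / ΣA = 13.013 cm.
Transfer each piece to the horizontal centroidal axis using Ī + A·d² with d = y − 13.013:
  bottom plate: d = -12.313 cm → contributes +4674.61 cm⁴
  web plate: d = 2.88701 cm → contributes +1819.3 cm⁴
  top plate: d = 18.587 cm → contributes +5812.07 cm⁴
Total I = 12 306 cm⁴.
Extreme fibre distance c = 19.787 cm; S = I/c = 621.923 cm³.

S_x ≈ 621.9 cm³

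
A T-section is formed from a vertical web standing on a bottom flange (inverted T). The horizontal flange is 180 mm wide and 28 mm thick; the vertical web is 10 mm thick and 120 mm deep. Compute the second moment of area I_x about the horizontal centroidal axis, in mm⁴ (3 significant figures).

Split into non-overlapping primitives; take the origin at the lower-left of the bounding box.
Flange: 180 × 28, A = 5 040 mm², y = 14 mm, Ī = 329 280 mm⁴.
Web: 10 × 120, A = 1 200 mm², y = 88 mm, Ī = 1 440 000 mm⁴.
Centroid: ȳ = ΣA·y / ΣA = 28.231 mm.
Transfer each piece to the horizontal centroidal axis using Ī + A·d² with d = y − 28.231:
  flange: d = -14.231 mm → contributes +1 349 955 mm⁴
  web: d = 59.769 mm → contributes +5 726 833 mm⁴
Total I = 7 076 788 mm⁴.

I_x ≈ 7.08 × 10⁶ mm⁴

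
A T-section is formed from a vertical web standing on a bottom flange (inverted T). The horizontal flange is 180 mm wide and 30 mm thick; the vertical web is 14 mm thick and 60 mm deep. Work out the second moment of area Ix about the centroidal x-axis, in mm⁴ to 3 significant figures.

Ix ≈ 2.13 × 10⁶ mm⁴

Decompose the section into non-overlapping parts with the origin at the bottom-left of its bounding rectangle.
Flange: 180 × 30, A = 5 400 mm², y = 15 mm, Ī = 405 000 mm⁴.
Web: 14 × 60, A = 840 mm², y = 60 mm, Ī = 252 000 mm⁴.
Centroid: ȳ = ΣA·y / ΣA = 21.058 mm.
Transfer each piece to the centroidal x-axis using Ī + A·d² with d = y − 21.058:
  flange: d = -6.0577 mm → contributes +603 156 mm⁴
  web: d = 38.942 mm → contributes +1 525 863 mm⁴
Total I = 2 129 019 mm⁴.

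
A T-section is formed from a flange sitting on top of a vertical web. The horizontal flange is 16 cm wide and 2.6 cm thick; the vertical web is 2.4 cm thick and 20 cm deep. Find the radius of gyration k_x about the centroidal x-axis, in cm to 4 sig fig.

k_x ≈ 7.062 cm

Split into non-overlapping primitives; take the origin at the lower-left of the bounding box.
Flange: 16 × 2.6, A = 41.6 cm², y = 21.3 cm, Ī = 23.4347 cm⁴.
Web: 2.4 × 20, A = 48 cm², y = 10 cm, Ī = 1 600 cm⁴.
Centroid: ȳ = ΣA·y / ΣA = 15.2464 cm.
Transfer each piece to the centroidal x-axis using Ī + A·d² with d = y − 15.2464:
  flange: d = 6.05357 cm → contributes +1547.9 cm⁴
  web: d = -5.24643 cm → contributes +2921.2 cm⁴
Total I = 4469.1 cm⁴.
Radius of gyration: k = √(I/A) = √(4469.1 / 89.6) = 7.06246 cm.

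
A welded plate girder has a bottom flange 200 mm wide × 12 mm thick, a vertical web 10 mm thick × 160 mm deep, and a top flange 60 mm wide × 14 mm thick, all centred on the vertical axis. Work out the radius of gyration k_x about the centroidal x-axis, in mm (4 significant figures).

Treat the section as a set of non-overlapping primitives; coordinates are from the bounding-box lower-left.
Bottom plate: 200 × 12, A = 2 400 mm², y = 6 mm, Ī = 28 800 mm⁴.
Web plate: 10 × 160, A = 1 600 mm², y = 92 mm, Ī = 3 413 333 mm⁴.
Top plate: 60 × 14, A = 840 mm², y = 179 mm, Ī = 13 720 mm⁴.
Centroid: ȳ = ΣA·y / ΣA = 64.4545 mm.
Transfer each piece to the centroidal x-axis using Ī + A·d² with d = y − 64.4545:
  bottom plate: d = -58.4545 mm → contributes +8 229 441 mm⁴
  web plate: d = 27.5455 mm → contributes +4 627 337 mm⁴
  top plate: d = 114.545 mm → contributes +11 035 075 mm⁴
Total I = 23 891 853 mm⁴.
Radius of gyration: k = √(I/A) = √(23 891 853 / 4 840) = 70.259 mm.

k_x ≈ 70.26 mm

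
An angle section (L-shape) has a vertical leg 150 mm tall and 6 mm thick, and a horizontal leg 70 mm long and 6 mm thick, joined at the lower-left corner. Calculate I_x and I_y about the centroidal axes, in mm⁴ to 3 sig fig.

Break the section into simple shapes (no overlaps), measuring from the bottom-left corner of the bounding box.
Vertical leg: 6 × 150, A = 900 mm², y = 75 mm, Ī = 1 687 500 mm⁴.
Horizontal leg (remainder): 64 × 6, A = 384 mm², y = 3 mm, Ī = 1 152 mm⁴.
Centroid: ȳ = ΣA·y / ΣA = 53.467 mm.
Transfer each piece to the centroidal x-axis using Ī + A·d² with d = y − 53.467:
  vertical leg: d = 21.533 mm → contributes +2 104 792 mm⁴
  horizontal leg (remainder): d = -50.467 mm → contributes +979 180 mm⁴
Total I = 3 083 972 mm⁴.
For the y-axis: x̄ = 13.467 mm.
Repeating about the centroidal y-axis gives I_y = 463 492 mm⁴.

I_x ≈ 3.08 × 10⁶ mm⁴, I_y ≈ 4.63 × 10⁵ mm⁴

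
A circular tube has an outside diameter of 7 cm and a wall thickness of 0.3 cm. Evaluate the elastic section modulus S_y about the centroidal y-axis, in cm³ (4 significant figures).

Treat the section as a set of non-overlapping primitives; coordinates are from the bounding-box lower-left.
Outer circle: ⌀7, A = 38.4845 cm², x = 3.5 cm, Ī = 117.859 cm⁴.
Bore (subtracted): ⌀6.4, A = 32.1699 cm², x = 3.5 cm, Ī = 82.355 cm⁴.
By symmetry the centroid is at mid-width, x̄ = 3.5 cm.
All pieces are centred on the centroidal y-axis, so I = ΣĪ (holes subtracted) = 35.5038 cm⁴.
Extreme fibre distance c = 3.5 cm; S = I/c = 10.144 cm³.

S_y ≈ 10.14 cm³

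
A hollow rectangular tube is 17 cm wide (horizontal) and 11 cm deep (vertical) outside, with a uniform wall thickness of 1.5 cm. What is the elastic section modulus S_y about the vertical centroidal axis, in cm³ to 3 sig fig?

Split into non-overlapping primitives; take the origin at the lower-left of the bounding box.
Outer rectangle: 17 × 11, A = 187 cm², x = 8.5 cm, Ī = 4503.6 cm⁴.
Inner void (subtracted): 14 × 8, A = 112 cm², x = 8.5 cm, Ī = 1829.3 cm⁴.
By symmetry the centroid is at mid-width, x̄ = 8.5 cm.
All pieces are centred on the vertical centroidal axis, so I = ΣĪ (holes subtracted) = 2674.3 cm⁴.
Extreme fibre distance c = 8.5 cm; S = I/c = 314.62 cm³.

S_y ≈ 315 cm³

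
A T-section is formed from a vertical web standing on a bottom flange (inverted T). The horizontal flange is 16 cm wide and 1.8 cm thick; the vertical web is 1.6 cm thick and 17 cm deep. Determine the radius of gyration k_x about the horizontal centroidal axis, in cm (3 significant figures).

k_x ≈ 5.82 cm

Decompose the section into non-overlapping parts with the origin at the bottom-left of its bounding rectangle.
Flange: 16 × 1.8, A = 28.8 cm², y = 0.9 cm, Ī = 7.776 cm⁴.
Web: 1.6 × 17, A = 27.2 cm², y = 10.3 cm, Ī = 655.07 cm⁴.
Centroid: ȳ = ΣA·y / ΣA = 5.4657 cm.
Transfer each piece to the horizontal centroidal axis using Ī + A·d² with d = y − 5.4657:
  flange: d = -4.5657 cm → contributes +608.13 cm⁴
  web: d = 4.8343 cm → contributes +1290.7 cm⁴
Total I = 1898.9 cm⁴.
Radius of gyration: k = √(I/A) = √(1898.9 / 56) = 5.8231 cm.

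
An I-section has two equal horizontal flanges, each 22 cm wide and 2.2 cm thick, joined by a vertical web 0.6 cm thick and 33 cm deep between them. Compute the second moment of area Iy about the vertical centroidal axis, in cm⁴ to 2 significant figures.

Iy ≈ 3900 cm⁴

Break the section into simple shapes (no overlaps), measuring from the bottom-left corner of the bounding box.
Bottom flange: 22 × 2.2, A = 48.4 cm², x = 11 cm, Ī = 1 952 cm⁴.
Web: 0.6 × 33, A = 19.8 cm², x = 11 cm, Ī = 0.594 cm⁴.
Top flange: 22 × 2.2, A = 48.4 cm², x = 11 cm, Ī = 1 952 cm⁴.
By symmetry the centroid is at mid-width, x̄ = 11 cm.
All pieces are centred on the vertical centroidal axis, so I = ΣĪ = 3 905 cm⁴.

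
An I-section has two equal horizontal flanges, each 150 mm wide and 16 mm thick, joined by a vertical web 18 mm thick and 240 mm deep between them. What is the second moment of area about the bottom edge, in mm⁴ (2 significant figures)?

I_base ≈ 2.7 × 10⁸ mm⁴

Decompose the section into non-overlapping parts with the origin at the bottom-left of its bounding rectangle.
Bottom flange: 150 × 16, A = 2 400 mm², y = 8 mm, Ī = 51 200 mm⁴.
Web: 18 × 240, A = 4 320 mm², y = 136 mm, Ī = 20 736 000 mm⁴.
Top flange: 150 × 16, A = 2 400 mm², y = 264 mm, Ī = 51 200 mm⁴.
Transfer each piece to the base of the section using Ī + A·d² with d = y − 0:
  bottom flange: d = 8 mm → contributes +204 800 mm⁴
  web: d = 136 mm → contributes +100 638 720 mm⁴
  top flange: d = 264 mm → contributes +167 321 600 mm⁴
Total I = 268 165 120 mm⁴.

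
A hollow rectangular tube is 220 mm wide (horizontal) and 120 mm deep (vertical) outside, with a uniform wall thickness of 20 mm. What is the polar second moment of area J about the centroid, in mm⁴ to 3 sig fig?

Treat the section as a set of non-overlapping primitives; coordinates are from the bounding-box lower-left.
Outer rectangle: 220 × 120, A = 26 400 mm², y = 60 mm, Ī = 31 680 000 mm⁴.
Inner void (subtracted): 180 × 80, A = 14 400 mm², y = 60 mm, Ī = 7 680 000 mm⁴.
By symmetry the centroid is at mid-height, ȳ = 60 mm.
All pieces are centred on the centroidal x-axis, so I = ΣĪ (holes subtracted) = 24 000 000 mm⁴.
Repeating about the centroidal y-axis gives I_y = 67 600 000 mm⁴.
Polar second moment: J = I_x + I_y = 91 600 000 mm⁴.

J ≈ 9.16 × 10⁷ mm⁴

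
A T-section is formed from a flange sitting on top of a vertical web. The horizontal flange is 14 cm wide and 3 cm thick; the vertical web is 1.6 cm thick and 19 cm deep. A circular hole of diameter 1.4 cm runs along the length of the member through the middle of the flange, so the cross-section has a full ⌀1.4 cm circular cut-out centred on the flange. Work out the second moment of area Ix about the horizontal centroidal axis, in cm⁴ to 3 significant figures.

Ix ≈ 3050 cm⁴

Decompose the section into non-overlapping parts with the origin at the bottom-left of its bounding rectangle.
Flange: 14 × 3, A = 42 cm², y = 20.5 cm, Ī = 31.5 cm⁴.
Web: 1.6 × 19, A = 30.4 cm², y = 9.5 cm, Ī = 914.53 cm⁴.
Hole (subtracted): ⌀1.4, A = 1.5394 cm², y = 20.5 cm, Ī = 0.18857 cm⁴.
Centroid: ȳ = ΣA·y / ΣA = 15.781 cm.
Transfer each piece to the horizontal centroidal axis using Ī + A·d² with d = y − 15.781:
  flange: d = 4.7191 cm → contributes +966.85 cm⁴
  web: d = -6.2809 cm → contributes +2113.8 cm⁴
  hole: d = 4.7191 cm → contributes −34.471 cm⁴
Total I = 3046.2 cm⁴.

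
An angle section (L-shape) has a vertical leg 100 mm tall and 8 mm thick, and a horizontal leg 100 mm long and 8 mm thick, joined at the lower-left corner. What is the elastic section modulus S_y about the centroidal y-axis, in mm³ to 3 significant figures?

S_y ≈ 2.06 × 10⁴ mm³

Treat the section as a set of non-overlapping primitives; coordinates are from the bounding-box lower-left.
Vertical leg: 8 × 100, A = 800 mm², x = 4 mm, Ī = 4266.7 mm⁴.
Horizontal leg (remainder): 92 × 8, A = 736 mm², x = 54 mm, Ī = 519 125 mm⁴.
Centroid: x̄ = ΣA·x / ΣA = 27.958 mm.
Transfer each piece to the centroidal y-axis using Ī + A·d² with d = x − 27.958:
  vertical leg: d = -23.958 mm → contributes +463 468 mm⁴
  horizontal leg (remainder): d = 26.042 mm → contributes +1 018 257 mm⁴
Total I = 1 481 725 mm⁴.
Extreme fibre distance c = 72.042 mm; S = I/c = 20 568 mm³.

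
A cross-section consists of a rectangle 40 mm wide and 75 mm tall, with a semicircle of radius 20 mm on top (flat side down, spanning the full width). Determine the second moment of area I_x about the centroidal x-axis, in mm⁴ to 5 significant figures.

I_x ≈ 2.5225 × 10⁶ mm⁴

Treat the section as a set of non-overlapping primitives; coordinates are from the bounding-box lower-left.
Rectangular body: 40 × 75, A = 3 000 mm², y = 37.5 mm, Ī = 1 406 250 mm⁴.
Semicircular cap: semicircle r = 20, A = 628.3185 mm², y = 83.48826 mm, Ī = 17561.11 mm⁴.
Centroid: ȳ = ΣA·y / ΣA = 45.46382 mm.
Transfer each piece to the centroidal x-axis using Ī + A·d² with d = y − 45.46382:
  rectangular body: d = -7.963821 mm → contributes +1 596 517 mm⁴
  semicircular cap: d = 38.02444 mm → contributes +926020.7 mm⁴
Total I = 2 522 538 mm⁴.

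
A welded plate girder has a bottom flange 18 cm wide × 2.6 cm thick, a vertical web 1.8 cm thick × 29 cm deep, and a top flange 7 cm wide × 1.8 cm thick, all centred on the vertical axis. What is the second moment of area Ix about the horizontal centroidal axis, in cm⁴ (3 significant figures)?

Treat the section as a set of non-overlapping primitives; coordinates are from the bounding-box lower-left.
Bottom plate: 18 × 2.6, A = 46.8 cm², y = 1.3 cm, Ī = 26.364 cm⁴.
Web plate: 1.8 × 29, A = 52.2 cm², y = 17.1 cm, Ī = 3658.4 cm⁴.
Top plate: 7 × 1.8, A = 12.6 cm², y = 32.5 cm, Ī = 3.402 cm⁴.
Centroid: ȳ = ΣA·y / ΣA = 12.213 cm.
Transfer each piece to the horizontal centroidal axis using Ī + A·d² with d = y − 12.213:
  bottom plate: d = -10.913 cm → contributes +5599.8 cm⁴
  web plate: d = 4.8871 cm → contributes +4905.1 cm⁴
  top plate: d = 20.287 cm → contributes +5189.1 cm⁴
Total I = 15 694 cm⁴.

Ix ≈ 1.57 × 10⁴ cm⁴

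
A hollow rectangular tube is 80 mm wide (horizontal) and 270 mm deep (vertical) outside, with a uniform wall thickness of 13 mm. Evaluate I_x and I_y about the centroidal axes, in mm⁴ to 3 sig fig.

Treat the section as a set of non-overlapping primitives; coordinates are from the bounding-box lower-left.
Outer rectangle: 80 × 270, A = 21 600 mm², y = 135 mm, Ī = 131 220 000 mm⁴.
Inner void (subtracted): 54 × 244, A = 13 176 mm², y = 135 mm, Ī = 65 370 528 mm⁴.
By symmetry the centroid is at mid-height, ȳ = 135 mm.
All pieces are centred on the centroidal x-axis, so I = ΣĪ (holes subtracted) = 65 849 472 mm⁴.
Repeating about the centroidal y-axis gives I_y = 8 318 232 mm⁴.

I_x ≈ 6.58 × 10⁷ mm⁴, I_y ≈ 8.32 × 10⁶ mm⁴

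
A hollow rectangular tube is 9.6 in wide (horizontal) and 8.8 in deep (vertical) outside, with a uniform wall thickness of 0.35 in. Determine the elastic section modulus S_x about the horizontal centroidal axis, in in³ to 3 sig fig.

S_x ≈ 34.3 in³

Break the section into simple shapes (no overlaps), measuring from the bottom-left corner of the bounding box.
Outer rectangle: 9.6 × 8.8, A = 84.48 in², y = 4.4 in, Ī = 545.18 in⁴.
Inner void (subtracted): 8.9 × 8.1, A = 72.09 in², y = 4.4 in, Ī = 394.15 in⁴.
By symmetry the centroid is at mid-height, ȳ = 4.4 in.
All pieces are centred on the horizontal centroidal axis, so I = ΣĪ (holes subtracted) = 151.03 in⁴.
Extreme fibre distance c = 4.4 in; S = I/c = 34.324 in³.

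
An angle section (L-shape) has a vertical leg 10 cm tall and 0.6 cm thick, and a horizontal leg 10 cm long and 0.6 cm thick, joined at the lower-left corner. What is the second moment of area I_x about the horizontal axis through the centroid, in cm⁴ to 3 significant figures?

Decompose the section into non-overlapping parts with the origin at the bottom-left of its bounding rectangle.
Vertical leg: 0.6 × 10, A = 6 cm², y = 5 cm, Ī = 50 cm⁴.
Horizontal leg (remainder): 9.4 × 0.6, A = 5.64 cm², y = 0.3 cm, Ī = 0.1692 cm⁴.
Centroid: ȳ = ΣA·y / ΣA = 2.7227 cm.
Transfer each piece to the horizontal axis through the centroid using Ī + A·d² with d = y − 2.7227:
  vertical leg: d = 2.2773 cm → contributes +81.117 cm⁴
  horizontal leg (remainder): d = -2.4227 cm → contributes +33.273 cm⁴
Total I = 114.39 cm⁴.

I_x ≈ 114 cm⁴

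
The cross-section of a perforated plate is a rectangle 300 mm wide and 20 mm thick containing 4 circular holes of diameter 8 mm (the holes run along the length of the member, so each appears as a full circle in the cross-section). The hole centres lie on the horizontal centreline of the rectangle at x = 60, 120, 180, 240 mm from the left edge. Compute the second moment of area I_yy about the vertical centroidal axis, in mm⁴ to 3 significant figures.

I_yy ≈ 4.41 × 10⁷ mm⁴

Split into non-overlapping primitives; take the origin at the lower-left of the bounding box.
Plate: 300 × 20, A = 6 000 mm², x = 150 mm, Ī = 45 000 000 mm⁴.
Hole 1 (subtracted): ⌀8, A = 50.265 mm², x = 60 mm, Ī = 201.06 mm⁴.
Hole 2 (subtracted): ⌀8, A = 50.265 mm², x = 120 mm, Ī = 201.06 mm⁴.
Hole 3 (subtracted): ⌀8, A = 50.265 mm², x = 180 mm, Ī = 201.06 mm⁴.
Hole 4 (subtracted): ⌀8, A = 50.265 mm², x = 240 mm, Ī = 201.06 mm⁴.
By symmetry the centroid is at mid-width, x̄ = 150 mm.
Transfer each piece to the vertical centroidal axis using Ī + A·d² with d = x − 150:
  plate: d = 0 mm → contributes +45 000 000 mm⁴
  hole 1: d = -90 mm → contributes −407 351 mm⁴
  hole 2: d = -30 mm → contributes −45 440 mm⁴
  hole 3: d = 30 mm → contributes −45 440 mm⁴
  hole 4: d = 90 mm → contributes −407 351 mm⁴
Total I = 44 094 417 mm⁴.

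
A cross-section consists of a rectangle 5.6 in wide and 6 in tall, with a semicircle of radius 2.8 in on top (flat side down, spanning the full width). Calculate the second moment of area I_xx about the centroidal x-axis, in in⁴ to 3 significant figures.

Treat the section as a set of non-overlapping primitives; coordinates are from the bounding-box lower-left.
Rectangular body: 5.6 × 6, A = 33.6 in², y = 3 in, Ī = 100.8 in⁴.
Semicircular cap: semicircle r = 2.8, A = 12.315 in², y = 7.1884 in, Ī = 6.7463 in⁴.
Centroid: ȳ = ΣA·y / ΣA = 4.1234 in.
Transfer each piece to the centroidal x-axis using Ī + A·d² with d = y − 4.1234:
  rectangular body: d = -1.1234 in → contributes +143.2 in⁴
  semicircular cap: d = 3.065 in → contributes +122.44 in⁴
Total I = 265.64 in⁴.

I_xx ≈ 266 in⁴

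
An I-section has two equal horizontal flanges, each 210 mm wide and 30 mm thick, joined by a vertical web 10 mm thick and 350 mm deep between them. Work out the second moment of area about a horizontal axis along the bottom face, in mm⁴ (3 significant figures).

Decompose the section into non-overlapping parts with the origin at the bottom-left of its bounding rectangle.
Bottom flange: 210 × 30, A = 6 300 mm², y = 15 mm, Ī = 472 500 mm⁴.
Web: 10 × 350, A = 3 500 mm², y = 205 mm, Ī = 35 729 167 mm⁴.
Top flange: 210 × 30, A = 6 300 mm², y = 395 mm, Ī = 472 500 mm⁴.
Transfer each piece to the bottom edge using Ī + A·d² with d = y − 0:
  bottom flange: d = 15 mm → contributes +1 890 000 mm⁴
  web: d = 205 mm → contributes +182 816 667 mm⁴
  top flange: d = 395 mm → contributes +983 430 000 mm⁴
Total I = 1 168 136 667 mm⁴.

I_base ≈ 1.17 × 10⁹ mm⁴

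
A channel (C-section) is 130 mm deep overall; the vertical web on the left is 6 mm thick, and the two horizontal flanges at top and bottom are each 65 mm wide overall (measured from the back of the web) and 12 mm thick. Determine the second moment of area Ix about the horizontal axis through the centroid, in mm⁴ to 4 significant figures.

Decompose the section into non-overlapping parts with the origin at the bottom-left of its bounding rectangle.
Web: 6 × 130, A = 780 mm², y = 65 mm, Ī = 1 098 500 mm⁴.
Top flange (beyond web): 59 × 12, A = 708 mm², y = 124 mm, Ī = 8 496 mm⁴.
Bottom flange (beyond web): 59 × 12, A = 708 mm², y = 6 mm, Ī = 8 496 mm⁴.
By symmetry the centroid is at mid-height, ȳ = 65 mm.
Transfer each piece to the horizontal axis through the centroid using Ī + A·d² with d = y − 65:
  web: d = 0 mm → contributes +1 098 500 mm⁴
  top flange (beyond web): d = 59 mm → contributes +2 473 044 mm⁴
  bottom flange (beyond web): d = -59 mm → contributes +2 473 044 mm⁴
Total I = 6 044 588 mm⁴.

Ix ≈ 6.045 × 10⁶ mm⁴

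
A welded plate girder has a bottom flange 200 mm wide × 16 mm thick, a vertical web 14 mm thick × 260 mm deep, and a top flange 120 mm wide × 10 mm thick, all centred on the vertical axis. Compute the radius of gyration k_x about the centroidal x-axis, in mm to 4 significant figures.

k_x ≈ 107.9 mm

Break the section into simple shapes (no overlaps), measuring from the bottom-left corner of the bounding box.
Bottom plate: 200 × 16, A = 3 200 mm², y = 8 mm, Ī = 68266.7 mm⁴.
Web plate: 14 × 260, A = 3 640 mm², y = 146 mm, Ī = 20 505 333 mm⁴.
Top plate: 120 × 10, A = 1 200 mm², y = 281 mm, Ī = 10 000 mm⁴.
Centroid: ȳ = ΣA·y / ΣA = 111.224 mm.
Transfer each piece to the centroidal x-axis using Ī + A·d² with d = y − 111.224:
  bottom plate: d = -103.224 mm → contributes +34 164 809 mm⁴
  web plate: d = 34.7761 mm → contributes +24 907 471 mm⁴
  top plate: d = 169.776 mm → contributes +34 598 717 mm⁴
Total I = 93 670 997 mm⁴.
Radius of gyration: k = √(I/A) = √(93 670 997 / 8 040) = 107.938 mm.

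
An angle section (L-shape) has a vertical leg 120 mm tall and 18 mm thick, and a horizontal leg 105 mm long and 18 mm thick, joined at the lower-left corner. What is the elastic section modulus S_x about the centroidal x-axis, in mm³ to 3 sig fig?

Decompose the section into non-overlapping parts with the origin at the bottom-left of its bounding rectangle.
Vertical leg: 18 × 120, A = 2 160 mm², y = 60 mm, Ī = 2 592 000 mm⁴.
Horizontal leg (remainder): 87 × 18, A = 1 566 mm², y = 9 mm, Ī = 42 282 mm⁴.
Centroid: ȳ = ΣA·y / ΣA = 38.565 mm.
Transfer each piece to the centroidal x-axis using Ī + A·d² with d = y − 38.565:
  vertical leg: d = 21.435 mm → contributes +3 584 412 mm⁴
  horizontal leg (remainder): d = -29.565 mm → contributes +1 411 126 mm⁴
Total I = 4 995 538 mm⁴.
Extreme fibre distance c = 81.435 mm; S = I/c = 61 344 mm³.

S_x ≈ 6.13 × 10⁴ mm³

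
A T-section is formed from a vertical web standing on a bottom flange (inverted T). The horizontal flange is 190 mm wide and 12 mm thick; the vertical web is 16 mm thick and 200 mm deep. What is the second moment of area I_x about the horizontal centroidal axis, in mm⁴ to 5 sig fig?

Treat the section as a set of non-overlapping primitives; coordinates are from the bounding-box lower-left.
Flange: 190 × 12, A = 2 280 mm², y = 6 mm, Ī = 27 360 mm⁴.
Web: 16 × 200, A = 3 200 mm², y = 112 mm, Ī = 10 666 667 mm⁴.
Centroid: ȳ = ΣA·y / ΣA = 67.89781 mm.
Transfer each piece to the horizontal centroidal axis using Ī + A·d² with d = y − 67.89781:
  flange: d = -61.89781 mm → contributes +8 762 813 mm⁴
  web: d = 44.10219 mm → contributes +16 890 677 mm⁴
Total I = 25 653 489 mm⁴.

I_x ≈ 2.5653 × 10⁷ mm⁴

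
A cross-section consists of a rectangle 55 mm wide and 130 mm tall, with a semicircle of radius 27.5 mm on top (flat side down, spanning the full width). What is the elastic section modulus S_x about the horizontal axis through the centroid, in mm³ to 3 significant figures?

S_x ≈ 1.98 × 10⁵ mm³

Split into non-overlapping primitives; take the origin at the lower-left of the bounding box.
Rectangular body: 55 × 130, A = 7 150 mm², y = 65 mm, Ī = 10 069 583 mm⁴.
Semicircular cap: semicircle r = 27.5, A = 1187.9 mm², y = 141.67 mm, Ī = 62 772 mm⁴.
Centroid: ȳ = ΣA·y / ΣA = 75.923 mm.
Transfer each piece to the horizontal axis through the centroid using Ī + A·d² with d = y − 75.923:
  rectangular body: d = -10.923 mm → contributes +10 922 739 mm⁴
  semicircular cap: d = 65.748 mm → contributes +5 197 870 mm⁴
Total I = 16 120 609 mm⁴.
Extreme fibre distance c = 81.577 mm; S = I/c = 197 613 mm³.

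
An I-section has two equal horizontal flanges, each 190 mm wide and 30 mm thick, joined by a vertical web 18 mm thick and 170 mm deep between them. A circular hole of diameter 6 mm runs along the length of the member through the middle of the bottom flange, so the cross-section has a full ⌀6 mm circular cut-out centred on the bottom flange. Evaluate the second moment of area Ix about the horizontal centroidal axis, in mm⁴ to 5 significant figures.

Treat the section as a set of non-overlapping primitives; coordinates are from the bounding-box lower-left.
Bottom flange: 190 × 30, A = 5 700 mm², y = 15 mm, Ī = 427 500 mm⁴.
Web: 18 × 170, A = 3 060 mm², y = 115 mm, Ī = 7 369 500 mm⁴.
Top flange: 190 × 30, A = 5 700 mm², y = 215 mm, Ī = 427 500 mm⁴.
Hole (subtracted): ⌀6, A = 28.27433 mm², y = 15 mm, Ī = 63.61725 mm⁴.
Centroid: ȳ = ΣA·y / ΣA = 115.1959 mm.
Transfer each piece to the horizontal centroidal axis using Ī + A·d² with d = y − 115.1959:
  bottom flange: d = -100.1959 mm → contributes +57 651 065 mm⁴
  web: d = -0.1959179 mm → contributes +7 369 617 mm⁴
  top flange: d = 99.80408 mm → contributes +57 204 372 mm⁴
  hole: d = -100.1959 mm → contributes −283915.9 mm⁴
Total I = 121 941 139 mm⁴.

Ix ≈ 1.2194 × 10⁸ mm⁴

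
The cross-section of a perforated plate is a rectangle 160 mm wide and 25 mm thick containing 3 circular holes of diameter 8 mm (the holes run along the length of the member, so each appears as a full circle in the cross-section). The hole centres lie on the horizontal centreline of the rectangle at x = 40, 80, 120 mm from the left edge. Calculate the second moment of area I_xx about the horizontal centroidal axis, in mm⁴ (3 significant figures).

I_xx ≈ 2.08 × 10⁵ mm⁴

Break the section into simple shapes (no overlaps), measuring from the bottom-left corner of the bounding box.
Plate: 160 × 25, A = 4 000 mm², y = 12.5 mm, Ī = 208 333 mm⁴.
Hole 1 (subtracted): ⌀8, A = 50.265 mm², y = 12.5 mm, Ī = 201.06 mm⁴.
Hole 2 (subtracted): ⌀8, A = 50.265 mm², y = 12.5 mm, Ī = 201.06 mm⁴.
Hole 3 (subtracted): ⌀8, A = 50.265 mm², y = 12.5 mm, Ī = 201.06 mm⁴.
By symmetry the centroid is at mid-height, ȳ = 12.5 mm.
All pieces are centred on the horizontal centroidal axis, so I = ΣĪ (holes subtracted) = 207 730 mm⁴.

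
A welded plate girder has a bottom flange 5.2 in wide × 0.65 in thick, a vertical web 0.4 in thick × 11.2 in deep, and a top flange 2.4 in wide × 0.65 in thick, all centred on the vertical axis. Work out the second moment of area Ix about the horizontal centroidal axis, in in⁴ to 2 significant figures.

Ix ≈ 210 in⁴

Break the section into simple shapes (no overlaps), measuring from the bottom-left corner of the bounding box.
Bottom plate: 5.2 × 0.65, A = 3.38 in², y = 0.325 in, Ī = 0.119 in⁴.
Web plate: 0.4 × 11.2, A = 4.48 in², y = 6.25 in, Ī = 46.83 in⁴.
Top plate: 2.4 × 0.65, A = 1.56 in², y = 12.18 in, Ī = 0.05493 in⁴.
Centroid: ȳ = ΣA·y / ΣA = 5.105 in.
Transfer each piece to the horizontal centroidal axis using Ī + A·d² with d = y − 5.105:
  bottom plate: d = -4.78 in → contributes +77.35 in⁴
  web plate: d = 1.145 in → contributes +52.7 in⁴
  top plate: d = 7.07 in → contributes +78.03 in⁴
Total I = 208.1 in⁴.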